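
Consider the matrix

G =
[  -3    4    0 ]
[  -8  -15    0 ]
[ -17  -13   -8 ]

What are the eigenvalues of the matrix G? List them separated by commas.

Compute the characteristic polynomial p(lambda) = det(lambda·I - G).
Expanding along the first row, p(lambda) = lambda^3 + 26·lambda^2 + 221·lambda + 616.
Since p(-8) = 0, lambda = -8 is a root.
Factor out (lambda + 8): p(lambda) = (lambda + 8)·(lambda^2 + 18·lambda + 77).
The quadratic factors as (lambda + 11)·(lambda + 7).
Eigenvalues: -11, -8, -7.

-11, -8, -7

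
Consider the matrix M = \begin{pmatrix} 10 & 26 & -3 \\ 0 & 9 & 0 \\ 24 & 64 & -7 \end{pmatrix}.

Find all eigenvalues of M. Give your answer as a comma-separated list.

Compute the characteristic polynomial p(μ) = det(μI - M).
Expanding the 3×3 determinant: p(μ) = μ^3 - 12μ^2 + 29μ - 18.
Rational-root test: μ = 2 gives p(2) = 0.
Dividing by (μ - 2) leaves μ^2 - 10μ + 9.
The quadratic factors as (μ - 1)·(μ - 9).
Eigenvalues: 1, 2, 9.

1, 2, 9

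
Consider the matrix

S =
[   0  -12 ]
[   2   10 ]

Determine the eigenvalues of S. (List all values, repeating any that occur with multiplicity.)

det(S - sI) = (0 - s)(10 - s) - (-12)·(2) = s^2 - 10s + 24.
This factors as (s - 4)·(s - 6) = 0.
Eigenvalues: 4, 6.

4, 6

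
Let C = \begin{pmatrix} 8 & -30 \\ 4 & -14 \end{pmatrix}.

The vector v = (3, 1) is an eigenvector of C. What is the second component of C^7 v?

First find the eigenvalue: Cv = (-6, -2) = -2·(3, 1), so λ = -2.
Then C^7 v = λ^7·v = (-2)^7·(3, 1) = -128·(3, 1) = (-384, -128).

-128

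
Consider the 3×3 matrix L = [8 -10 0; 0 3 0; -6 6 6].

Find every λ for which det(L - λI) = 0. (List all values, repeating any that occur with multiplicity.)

Compute the characteristic polynomial p(μ) = det(μI - L).
Expanding along the first row, p(μ) = μ^3 - 17μ^2 + 90μ - 144.
Try μ = 3: p(3) = 0, so 3 is a root.
Factor out (μ - 3): p(μ) = (μ - 3)·(μ^2 - 14μ + 48).
The quadratic factors as (μ - 6)·(μ - 8).
Eigenvalues: 3, 6, 8.

3, 6, 8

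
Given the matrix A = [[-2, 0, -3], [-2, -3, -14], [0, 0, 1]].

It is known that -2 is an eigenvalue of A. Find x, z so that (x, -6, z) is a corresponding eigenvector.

3, 0

We need (A + 2I)v = 0.
A + 2I = [[0, 0, -3], [-2, -1, -14], [0, 0, 3]].
Row 1: (0)·x + (0)·-6 + (-3)·z = 0
Row 2: (-2)·x + (-1)·-6 + (-14)·z = 0
Row 3: (0)·x + (0)·-6 + (3)·z = 0
Solving gives x = 3, z = 0.
Check: A·(3, -6, 0) = (-6, 12, 0) = -2·(3, -6, 0).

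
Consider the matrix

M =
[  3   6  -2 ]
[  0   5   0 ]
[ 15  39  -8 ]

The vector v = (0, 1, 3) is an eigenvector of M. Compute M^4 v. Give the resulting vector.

(0, 625, 1875)

First find the eigenvalue: Mv = (0, 5, 15) = 5·(0, 1, 3), so λ = 5.
Then M^4 v = λ^4·v = 5^4·(0, 1, 3) = 625·(0, 1, 3) = (0, 625, 1875).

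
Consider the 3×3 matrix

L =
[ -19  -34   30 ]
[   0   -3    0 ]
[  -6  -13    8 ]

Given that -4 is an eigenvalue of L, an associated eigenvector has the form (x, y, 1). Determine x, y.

We need (L + 4I)v = 0.
L + 4I = [[-15, -34, 30], [0, 1, 0], [-6, -13, 12]].
Row 1: (-15)·x + (-34)·y + (30)·1 = 0
Row 2: (0)·x + (1)·y + (0)·1 = 0
Row 3: (-6)·x + (-13)·y + (12)·1 = 0
Solving gives x = 2, y = 0.
Check: L·(2, 0, 1) = (-8, 0, -4) = -4·(2, 0, 1).

2, 0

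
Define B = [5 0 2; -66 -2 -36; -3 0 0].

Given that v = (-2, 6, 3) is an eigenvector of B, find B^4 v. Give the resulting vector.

First find the eigenvalue: Bv = (-4, 12, 6) = 2·(-2, 6, 3), so λ = 2.
Then B^4 v = λ^4·v = 2^4·(-2, 6, 3) = 16·(-2, 6, 3) = (-32, 96, 48).

(-32, 96, 48)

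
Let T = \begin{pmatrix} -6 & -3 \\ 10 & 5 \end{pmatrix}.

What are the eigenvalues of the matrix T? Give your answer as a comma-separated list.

-1, 0

det(T - μI) = (-6 - μ)(5 - μ) - (-3)·(10) = μ^2 + μ.
This factors as (μ + 1)·μ = 0.
Eigenvalues: -1, 0.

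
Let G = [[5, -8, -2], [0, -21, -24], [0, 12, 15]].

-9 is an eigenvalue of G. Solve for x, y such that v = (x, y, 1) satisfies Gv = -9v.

-1, -2

We need (G + 9I)v = 0.
G + 9I = [[14, -8, -2], [0, -12, -24], [0, 12, 24]].
Row 1: (14)·x + (-8)·y + (-2)·1 = 0
Row 2: (0)·x + (-12)·y + (-24)·1 = 0
Row 3: (0)·x + (12)·y + (24)·1 = 0
Solving gives x = -1, y = -2.
Check: G·(-1, -2, 1) = (9, 18, -9) = -9·(-1, -2, 1).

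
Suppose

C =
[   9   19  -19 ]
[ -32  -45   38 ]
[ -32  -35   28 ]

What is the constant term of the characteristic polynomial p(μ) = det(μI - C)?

p(0) = det(0·I − C) = det(−C) = (−1)^3·det(C).
det(C) = 630, so p(0) = -630.

-630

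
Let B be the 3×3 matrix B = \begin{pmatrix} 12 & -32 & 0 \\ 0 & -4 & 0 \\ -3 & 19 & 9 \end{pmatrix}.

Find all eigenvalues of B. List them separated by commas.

-4, 9, 12

The characteristic polynomial is p(t) = det(tI - B).
Expanding along the first row, p(t) = t^3 - 17t^2 + 24t + 432.
Since p(12) = 0, t = 12 is a root.
Dividing by (t - 12) leaves t^2 - 5t - 36.
The quadratic factors as (t + 4)·(t - 9).
Eigenvalues: -4, 9, 12.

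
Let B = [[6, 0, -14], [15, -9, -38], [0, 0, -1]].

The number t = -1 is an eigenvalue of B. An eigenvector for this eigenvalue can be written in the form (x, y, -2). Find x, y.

We need (B + 1I)v = 0.
B + 1I = [[7, 0, -14], [15, -8, -38], [0, 0, 0]].
Row 1: (7)·x + (0)·y + (-14)·-2 = 0
Row 2: (15)·x + (-8)·y + (-38)·-2 = 0
Row 3: (0)·x + (0)·y + (0)·-2 = 0
Solving gives x = -4, y = 2.
Check: B·(-4, 2, -2) = (4, -2, 2) = -1·(-4, 2, -2).

-4, 2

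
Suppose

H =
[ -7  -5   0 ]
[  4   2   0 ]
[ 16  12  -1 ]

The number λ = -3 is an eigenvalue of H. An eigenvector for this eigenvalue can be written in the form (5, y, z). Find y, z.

We need (H + 3I)v = 0.
H + 3I = [[-4, -5, 0], [4, 5, 0], [16, 12, 2]].
Row 1: (-4)·5 + (-5)·y + (0)·z = 0
Row 2: (4)·5 + (5)·y + (0)·z = 0
Row 3: (16)·5 + (12)·y + (2)·z = 0
Solving gives y = -4, z = -16.
Check: H·(5, -4, -16) = (-15, 12, 48) = -3·(5, -4, -16).

-4, -16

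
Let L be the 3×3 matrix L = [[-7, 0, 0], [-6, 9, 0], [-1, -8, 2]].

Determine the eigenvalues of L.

L is lower triangular, so its eigenvalues are the diagonal entries.
Diagonal: -7, 9, 2.

-7, 2, 9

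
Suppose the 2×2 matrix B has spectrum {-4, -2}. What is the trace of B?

-6

trace(B) is the sum of the eigenvalues: (-4) + (-2) = -6.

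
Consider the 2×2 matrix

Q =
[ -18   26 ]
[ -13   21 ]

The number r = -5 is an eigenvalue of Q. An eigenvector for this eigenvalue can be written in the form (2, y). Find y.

We need (Q + 5I)v = 0.
Q + 5I = [[-13, 26], [-13, 26]].
Row 1: (-13)·2 + (26)·y = 0
Row 2: (-13)·2 + (26)·y = 0
Solving gives y = 1.
Check: Q·(2, 1) = (-10, -5) = -5·(2, 1).

1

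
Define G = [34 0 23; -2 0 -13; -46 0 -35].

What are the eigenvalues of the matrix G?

Compute the characteristic polynomial p(s) = det(sI - G).
Expanding along the first row, p(s) = s^3 + s^2 - 132s.
Try s = 0: p(0) = 0, so 0 is a root.
Dividing by s leaves s^2 + s - 132.
The quadratic factors as (s + 12)·(s - 11).
Eigenvalues: -12, 0, 11.

-12, 0, 11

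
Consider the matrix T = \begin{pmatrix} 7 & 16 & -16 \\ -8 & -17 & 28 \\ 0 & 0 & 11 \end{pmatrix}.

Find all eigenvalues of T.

-9, -1, 11

Set up det(rI - T) = 0.
Cofactor expansion gives p(r) = r^3 - r^2 - 101r - 99.
Since p(-1) = 0, r = -1 is a root.
Dividing by (r + 1) leaves r^2 - 2r - 99.
The quadratic factors as (r + 9)·(r - 11).
Eigenvalues: -9, -1, 11.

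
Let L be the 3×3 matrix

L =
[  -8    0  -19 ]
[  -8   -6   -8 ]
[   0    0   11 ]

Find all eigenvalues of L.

-8, -6, 11

Compute the characteristic polynomial p(t) = det(tI - L).
Cofactor expansion gives p(t) = t^3 + 3t^2 - 106t - 528.
Try t = -6: p(-6) = 0, so -6 is a root.
Factor out (t + 6): p(t) = (t + 6)·(t^2 - 3t - 88).
The quadratic factors as (t + 8)·(t - 11).
Eigenvalues: -8, -6, 11.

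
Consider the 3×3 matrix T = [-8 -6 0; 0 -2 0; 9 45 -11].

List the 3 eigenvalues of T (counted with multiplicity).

The characteristic polynomial is p(λ) = det(λI - T).
Expanding along the first row, p(λ) = λ^3 + 21λ^2 + 126λ + 176.
Rational-root test: λ = -2 gives p(-2) = 0.
Dividing by (λ + 2) leaves λ^2 + 19λ + 88.
The quadratic factors as (λ + 11)·(λ + 8).
Eigenvalues: -11, -8, -2.

-11, -8, -2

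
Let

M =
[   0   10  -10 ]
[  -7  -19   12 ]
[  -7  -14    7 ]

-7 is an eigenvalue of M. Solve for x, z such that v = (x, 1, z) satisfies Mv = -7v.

We need (M + 7I)v = 0.
M + 7I = [[7, 10, -10], [-7, -12, 12], [-7, -14, 14]].
Row 1: (7)·x + (10)·1 + (-10)·z = 0
Row 2: (-7)·x + (-12)·1 + (12)·z = 0
Row 3: (-7)·x + (-14)·1 + (14)·z = 0
Solving gives x = 0, z = 1.
Check: M·(0, 1, 1) = (0, -7, -7) = -7·(0, 1, 1).

0, 1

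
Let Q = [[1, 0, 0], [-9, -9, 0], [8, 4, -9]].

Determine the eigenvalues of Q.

Q is lower triangular, so its eigenvalues are the diagonal entries.
Diagonal: 1, -9, -9.

-9, -9, 1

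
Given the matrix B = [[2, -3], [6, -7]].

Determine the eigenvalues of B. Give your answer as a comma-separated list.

-4, -1

det(B - lambda·I) = (2 - lambda)(-7 - lambda) - (-3)·(6) = lambda^2 + 5·lambda + 4.
This factors as (lambda + 4)·(lambda + 1) = 0.
Eigenvalues: -4, -1.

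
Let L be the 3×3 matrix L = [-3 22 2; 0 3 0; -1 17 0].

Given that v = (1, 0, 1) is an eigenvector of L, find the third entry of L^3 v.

First find the eigenvalue: Lv = (-1, 0, -1) = -1·(1, 0, 1), so λ = -1.
Then L^3 v = λ^3·v = (-1)^3·(1, 0, 1) = -1·(1, 0, 1) = (-1, 0, -1).

-1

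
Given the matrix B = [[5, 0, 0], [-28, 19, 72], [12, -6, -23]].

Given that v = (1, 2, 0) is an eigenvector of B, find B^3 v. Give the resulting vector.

First find the eigenvalue: Bv = (5, 10, 0) = 5·(1, 2, 0), so λ = 5.
Then B^3 v = λ^3·v = 5^3·(1, 2, 0) = 125·(1, 2, 0) = (125, 250, 0).

(125, 250, 0)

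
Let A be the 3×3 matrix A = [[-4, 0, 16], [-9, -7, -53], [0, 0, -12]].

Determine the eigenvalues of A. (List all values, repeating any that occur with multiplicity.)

Compute the characteristic polynomial p(μ) = det(μI - A).
Expanding the 3×3 determinant: p(μ) = μ^3 + 23μ^2 + 160μ + 336.
Rational-root test: μ = -4 gives p(-4) = 0.
Dividing by (μ + 4) leaves μ^2 + 19μ + 84.
The quadratic factors as (μ + 12)·(μ + 7).
Eigenvalues: -12, -7, -4.

-12, -7, -4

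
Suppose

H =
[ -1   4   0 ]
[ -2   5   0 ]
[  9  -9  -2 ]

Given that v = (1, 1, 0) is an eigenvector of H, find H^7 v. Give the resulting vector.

(2187, 2187, 0)

First find the eigenvalue: Hv = (3, 3, 0) = 3·(1, 1, 0), so λ = 3.
Then H^7 v = λ^7·v = 3^7·(1, 1, 0) = 2187·(1, 1, 0) = (2187, 2187, 0).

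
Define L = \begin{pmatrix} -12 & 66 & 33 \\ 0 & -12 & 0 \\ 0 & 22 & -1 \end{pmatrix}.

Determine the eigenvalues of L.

-12, -12, -1

Compute the characteristic polynomial p(λ) = det(λI - L).
Cofactor expansion gives p(λ) = λ^3 + 25λ^2 + 168λ + 144.
Try λ = -1: p(-1) = 0, so -1 is a root.
Factor out (λ + 1): p(λ) = (λ + 1)·(λ^2 + 24λ + 144).
The quadratic factor is (λ + 12)^2.
Eigenvalues: -12, -12, -1.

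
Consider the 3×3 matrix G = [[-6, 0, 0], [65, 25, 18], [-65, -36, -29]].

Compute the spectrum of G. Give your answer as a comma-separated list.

-11, -6, 7

Set up det(rI - G) = 0.
Cofactor expansion gives p(r) = r^3 + 10r^2 - 53r - 462.
Rational-root test: r = -6 gives p(-6) = 0.
Dividing by (r + 6) leaves r^2 + 4r - 77.
The quadratic factors as (r + 11)·(r - 7).
Eigenvalues: -11, -6, 7.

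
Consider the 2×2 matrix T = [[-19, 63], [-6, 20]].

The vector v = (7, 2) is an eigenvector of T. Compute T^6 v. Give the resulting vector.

(7, 2)

First find the eigenvalue: Tv = (-7, -2) = -1·(7, 2), so λ = -1.
Then T^6 v = λ^6·v = (-1)^6·(7, 2) = 1·(7, 2) = (7, 2).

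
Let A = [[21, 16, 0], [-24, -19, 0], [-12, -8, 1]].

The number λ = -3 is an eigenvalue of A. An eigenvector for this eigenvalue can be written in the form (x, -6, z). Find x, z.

We need (A + 3I)v = 0.
A + 3I = [[24, 16, 0], [-24, -16, 0], [-12, -8, 4]].
Row 1: (24)·x + (16)·-6 + (0)·z = 0
Row 2: (-24)·x + (-16)·-6 + (0)·z = 0
Row 3: (-12)·x + (-8)·-6 + (4)·z = 0
Solving gives x = 4, z = 0.
Check: A·(4, -6, 0) = (-12, 18, 0) = -3·(4, -6, 0).

4, 0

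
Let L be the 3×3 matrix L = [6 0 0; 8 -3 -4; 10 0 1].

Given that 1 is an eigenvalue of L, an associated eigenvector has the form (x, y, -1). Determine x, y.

0, 1

We need (L - 1I)v = 0.
L - 1I = [[5, 0, 0], [8, -4, -4], [10, 0, 0]].
Row 1: (5)·x + (0)·y + (0)·-1 = 0
Row 2: (8)·x + (-4)·y + (-4)·-1 = 0
Row 3: (10)·x + (0)·y + (0)·-1 = 0
Solving gives x = 0, y = 1.
Check: L·(0, 1, -1) = (0, 1, -1) = 1·(0, 1, -1).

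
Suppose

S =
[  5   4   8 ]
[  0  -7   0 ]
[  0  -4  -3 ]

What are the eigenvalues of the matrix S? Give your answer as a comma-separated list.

-7, -3, 5

Compute the characteristic polynomial p(μ) = det(μI - S).
Cofactor expansion gives p(μ) = μ^3 + 5μ^2 - 29μ - 105.
Since p(-3) = 0, μ = -3 is a root.
Factor out (μ + 3): p(μ) = (μ + 3)·(μ^2 + 2μ - 35).
The quadratic factors as (μ + 7)·(μ - 5).
Eigenvalues: -7, -3, 5.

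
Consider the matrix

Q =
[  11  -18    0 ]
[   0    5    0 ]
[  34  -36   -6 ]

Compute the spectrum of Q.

Set up det(λI - Q) = 0.
Expanding along the first row, p(λ) = λ^3 - 10λ^2 - 41λ + 330.
Rational-root test: λ = -6 gives p(-6) = 0.
Dividing by (λ + 6) leaves λ^2 - 16λ + 55.
The quadratic factors as (λ - 5)·(λ - 11).
Eigenvalues: -6, 5, 11.

-6, 5, 11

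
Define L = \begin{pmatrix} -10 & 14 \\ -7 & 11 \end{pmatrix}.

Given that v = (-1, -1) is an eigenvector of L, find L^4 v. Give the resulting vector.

First find the eigenvalue: Lv = (-4, -4) = 4·(-1, -1), so λ = 4.
Then L^4 v = λ^4·v = 4^4·(-1, -1) = 256·(-1, -1) = (-256, -256).

(-256, -256)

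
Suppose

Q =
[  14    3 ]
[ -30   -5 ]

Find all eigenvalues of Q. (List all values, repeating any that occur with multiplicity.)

4, 5

det(Q - rI) = (14 - r)(-5 - r) - (3)·(-30) = r^2 - 9r + 20.
This factors as (r - 4)·(r - 5) = 0.
Eigenvalues: 4, 5.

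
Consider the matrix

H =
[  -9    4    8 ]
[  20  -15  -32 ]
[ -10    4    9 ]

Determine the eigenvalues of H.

Set up det(sI - H) = 0.
Expanding along the first row, p(s) = s^3 + 15s^2 + 47s - 63.
Rational-root test: s = -7 gives p(-7) = 0.
Factor out (s + 7): p(s) = (s + 7)·(s^2 + 8s - 9).
The quadratic factors as (s + 9)·(s - 1).
Eigenvalues: -9, -7, 1.

-9, -7, 1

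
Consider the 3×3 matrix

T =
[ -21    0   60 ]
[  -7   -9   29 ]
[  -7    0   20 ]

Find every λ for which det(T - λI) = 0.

The characteristic polynomial is p(lambda) = det(lambda·I - T).
Cofactor expansion gives p(lambda) = lambda^3 + 10·lambda^2 + 9·lambda.
Rational-root test: lambda = 0 gives p(0) = 0.
Factor out lambda: p(lambda) = lambda·(lambda^2 + 10·lambda + 9).
The quadratic factors as (lambda + 9)·(lambda + 1).
Eigenvalues: -9, -1, 0.

-9, -1, 0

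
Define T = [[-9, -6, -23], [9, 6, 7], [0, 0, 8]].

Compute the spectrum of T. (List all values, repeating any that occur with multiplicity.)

Set up det(sI - T) = 0.
Expanding along the first row, p(s) = s^3 - 5s^2 - 24s.
Since p(0) = 0, s = 0 is a root.
Dividing by s leaves s^2 - 5s - 24.
The quadratic factors as (s + 3)·(s - 8).
Eigenvalues: -3, 0, 8.

-3, 0, 8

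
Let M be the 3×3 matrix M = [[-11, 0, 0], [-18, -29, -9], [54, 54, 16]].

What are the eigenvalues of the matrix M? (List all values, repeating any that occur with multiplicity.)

Compute the characteristic polynomial p(s) = det(sI - M).
Expanding along the first row, p(s) = s^3 + 24s^2 + 165s + 242.
Try s = -11: p(-11) = 0, so -11 is a root.
Dividing by (s + 11) leaves s^2 + 13s + 22.
The quadratic factors as (s + 11)·(s + 2).
Eigenvalues: -11, -11, -2.

-11, -11, -2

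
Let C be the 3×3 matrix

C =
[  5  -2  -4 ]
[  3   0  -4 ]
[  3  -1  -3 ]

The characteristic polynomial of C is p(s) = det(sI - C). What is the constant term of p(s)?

p(s) = s^3 - 2s^2 - s + 2.
The constant term is 2.

2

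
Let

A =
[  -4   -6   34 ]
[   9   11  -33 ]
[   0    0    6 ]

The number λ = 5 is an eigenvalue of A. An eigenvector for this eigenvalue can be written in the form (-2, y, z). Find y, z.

We need (A - 5I)v = 0.
A - 5I = [[-9, -6, 34], [9, 6, -33], [0, 0, 1]].
Row 1: (-9)·-2 + (-6)·y + (34)·z = 0
Row 2: (9)·-2 + (6)·y + (-33)·z = 0
Row 3: (0)·-2 + (0)·y + (1)·z = 0
Solving gives y = 3, z = 0.
Check: A·(-2, 3, 0) = (-10, 15, 0) = 5·(-2, 3, 0).

3, 0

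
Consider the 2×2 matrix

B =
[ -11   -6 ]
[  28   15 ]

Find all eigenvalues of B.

det(B - tI) = (-11 - t)(15 - t) - (-6)·(28) = t^2 - 4t + 3.
This factors as (t - 1)·(t - 3) = 0.
Eigenvalues: 1, 3.

1, 3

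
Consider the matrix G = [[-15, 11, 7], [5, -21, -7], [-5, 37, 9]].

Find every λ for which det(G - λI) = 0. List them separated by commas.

-12, -10, -5

Set up det(sI - G) = 0.
Expanding the 3×3 determinant: p(s) = s^3 + 27s^2 + 230s + 600.
Rational-root test: s = -5 gives p(-5) = 0.
Factor out (s + 5): p(s) = (s + 5)·(s^2 + 22s + 120).
The quadratic factors as (s + 12)·(s + 10).
Eigenvalues: -12, -10, -5.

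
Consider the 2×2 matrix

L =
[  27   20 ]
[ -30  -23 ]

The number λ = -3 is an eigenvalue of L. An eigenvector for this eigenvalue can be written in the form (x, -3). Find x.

We need (L + 3I)v = 0.
L + 3I = [[30, 20], [-30, -20]].
Row 1: (30)·x + (20)·-3 = 0
Row 2: (-30)·x + (-20)·-3 = 0
Solving gives x = 2.
Check: L·(2, -3) = (-6, 9) = -3·(2, -3).

2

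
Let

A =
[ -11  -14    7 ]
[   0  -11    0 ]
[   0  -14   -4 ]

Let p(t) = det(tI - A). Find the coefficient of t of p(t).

p(t) = t^3 + 26t^2 + 209t + 484.
The coefficient of t is 209.

209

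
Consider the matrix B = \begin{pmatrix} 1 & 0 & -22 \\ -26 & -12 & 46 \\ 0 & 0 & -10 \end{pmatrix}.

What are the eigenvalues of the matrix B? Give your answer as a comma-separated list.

-12, -10, 1

Set up det(μI - B) = 0.
Cofactor expansion gives p(μ) = μ^3 + 21μ^2 + 98μ - 120.
Since p(-12) = 0, μ = -12 is a root.
Factor out (μ + 12): p(μ) = (μ + 12)·(μ^2 + 9μ - 10).
The quadratic factors as (μ + 10)·(μ - 1).
Eigenvalues: -12, -10, 1.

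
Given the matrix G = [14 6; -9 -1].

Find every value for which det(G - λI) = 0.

det(G - lambda·I) = (14 - lambda)(-1 - lambda) - (6)·(-9) = lambda^2 - 13·lambda + 40.
This factors as (lambda - 5)·(lambda - 8) = 0.
Eigenvalues: 5, 8.

5, 8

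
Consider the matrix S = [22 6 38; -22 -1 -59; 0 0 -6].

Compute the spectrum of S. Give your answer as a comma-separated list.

Set up det(μI - S) = 0.
Expanding along the first row, p(μ) = μ^3 - 15μ^2 - 16μ + 660.
Rational-root test: μ = -6 gives p(-6) = 0.
Dividing by (μ + 6) leaves μ^2 - 21μ + 110.
The quadratic factors as (μ - 10)·(μ - 11).
Eigenvalues: -6, 10, 11.

-6, 10, 11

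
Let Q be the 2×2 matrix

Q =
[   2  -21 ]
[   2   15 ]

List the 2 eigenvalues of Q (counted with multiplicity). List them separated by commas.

8, 9

det(Q - μI) = (2 - μ)(15 - μ) - (-21)·(2) = μ^2 - 17μ + 72.
This factors as (μ - 8)·(μ - 9) = 0.
Eigenvalues: 8, 9.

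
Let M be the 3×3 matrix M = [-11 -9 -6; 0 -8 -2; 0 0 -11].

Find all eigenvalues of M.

M is upper triangular, so its eigenvalues are the diagonal entries.
Diagonal: -11, -8, -11.

-11, -11, -8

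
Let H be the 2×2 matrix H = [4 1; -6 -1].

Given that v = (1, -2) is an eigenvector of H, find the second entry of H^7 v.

First find the eigenvalue: Hv = (2, -4) = 2·(1, -2), so λ = 2.
Then H^7 v = λ^7·v = 2^7·(1, -2) = 128·(1, -2) = (128, -256).

-256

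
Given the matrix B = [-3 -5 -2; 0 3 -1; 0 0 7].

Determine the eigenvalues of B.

-3, 3, 7

B is upper triangular, so its eigenvalues are the diagonal entries.
Diagonal: -3, 3, 7.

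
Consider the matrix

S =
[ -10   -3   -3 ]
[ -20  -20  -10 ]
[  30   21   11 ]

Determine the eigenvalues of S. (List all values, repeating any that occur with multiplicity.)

-10, -5, -4

Compute the characteristic polynomial p(μ) = det(μI - S).
Expanding the 3×3 determinant: p(μ) = μ^3 + 19μ^2 + 110μ + 200.
Since p(-4) = 0, μ = -4 is a root.
Dividing by (μ + 4) leaves μ^2 + 15μ + 50.
The quadratic factors as (μ + 10)·(μ + 5).
Eigenvalues: -10, -5, -4.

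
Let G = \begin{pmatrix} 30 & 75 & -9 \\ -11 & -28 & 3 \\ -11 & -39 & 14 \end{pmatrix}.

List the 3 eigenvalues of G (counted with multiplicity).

The characteristic polynomial is p(λ) = det(λI - G).
Expanding the 3×3 determinant: p(λ) = λ^3 - 16λ^2 + 31λ + 264.
Since p(-3) = 0, λ = -3 is a root.
Factor out (λ + 3): p(λ) = (λ + 3)·(λ^2 - 19λ + 88).
The quadratic factors as (λ - 8)·(λ - 11).
Eigenvalues: -3, 8, 11.

-3, 8, 11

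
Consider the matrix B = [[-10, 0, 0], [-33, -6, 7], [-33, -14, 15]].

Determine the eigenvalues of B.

The characteristic polynomial is p(r) = det(rI - B).
Expanding along the first row, p(r) = r^3 + r^2 - 82r + 80.
Since p(1) = 0, r = 1 is a root.
Factor out (r - 1): p(r) = (r - 1)·(r^2 + 2r - 80).
The quadratic factors as (r + 10)·(r - 8).
Eigenvalues: -10, 1, 8.

-10, 1, 8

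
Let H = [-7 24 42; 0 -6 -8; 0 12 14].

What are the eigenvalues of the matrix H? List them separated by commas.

-7, 2, 6

Compute the characteristic polynomial p(t) = det(tI - H).
Expanding along the first row, p(t) = t^3 - t^2 - 44t + 84.
Since p(2) = 0, t = 2 is a root.
Factor out (t - 2): p(t) = (t - 2)·(t^2 + t - 42).
The quadratic factors as (t + 7)·(t - 6).
Eigenvalues: -7, 2, 6.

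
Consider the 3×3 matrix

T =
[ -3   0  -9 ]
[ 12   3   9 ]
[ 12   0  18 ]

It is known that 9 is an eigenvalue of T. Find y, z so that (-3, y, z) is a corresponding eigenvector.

We need (T - 9I)v = 0.
T - 9I = [[-12, 0, -9], [12, -6, 9], [12, 0, 9]].
Row 1: (-12)·-3 + (0)·y + (-9)·z = 0
Row 2: (12)·-3 + (-6)·y + (9)·z = 0
Row 3: (12)·-3 + (0)·y + (9)·z = 0
Solving gives y = 0, z = 4.
Check: T·(-3, 0, 4) = (-27, 0, 36) = 9·(-3, 0, 4).

0, 4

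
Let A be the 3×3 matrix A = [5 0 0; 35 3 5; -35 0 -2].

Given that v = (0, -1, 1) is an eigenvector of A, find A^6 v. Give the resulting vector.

(0, -64, 64)

First find the eigenvalue: Av = (0, 2, -2) = -2·(0, -1, 1), so λ = -2.
Then A^6 v = λ^6·v = (-2)^6·(0, -1, 1) = 64·(0, -1, 1) = (0, -64, 64).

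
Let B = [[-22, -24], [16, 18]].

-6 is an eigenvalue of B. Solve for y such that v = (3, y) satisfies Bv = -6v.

We need (B + 6I)v = 0.
B + 6I = [[-16, -24], [16, 24]].
Row 1: (-16)·3 + (-24)·y = 0
Row 2: (16)·3 + (24)·y = 0
Solving gives y = -2.
Check: B·(3, -2) = (-18, 12) = -6·(3, -2).

-2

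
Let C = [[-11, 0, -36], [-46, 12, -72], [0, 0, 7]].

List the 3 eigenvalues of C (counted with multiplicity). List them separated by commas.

-11, 7, 12

Set up det(rI - C) = 0.
Expanding along the first row, p(r) = r^3 - 8r^2 - 125r + 924.
Rational-root test: r = 7 gives p(7) = 0.
Dividing by (r - 7) leaves r^2 - r - 132.
The quadratic factors as (r + 11)·(r - 12).
Eigenvalues: -11, 7, 12.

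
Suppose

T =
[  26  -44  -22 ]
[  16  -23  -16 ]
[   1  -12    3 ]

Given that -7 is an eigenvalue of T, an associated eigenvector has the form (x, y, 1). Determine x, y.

We need (T + 7I)v = 0.
T + 7I = [[33, -44, -22], [16, -16, -16], [1, -12, 10]].
Row 1: (33)·x + (-44)·y + (-22)·1 = 0
Row 2: (16)·x + (-16)·y + (-16)·1 = 0
Row 3: (1)·x + (-12)·y + (10)·1 = 0
Solving gives x = 2, y = 1.
Check: T·(2, 1, 1) = (-14, -7, -7) = -7·(2, 1, 1).

2, 1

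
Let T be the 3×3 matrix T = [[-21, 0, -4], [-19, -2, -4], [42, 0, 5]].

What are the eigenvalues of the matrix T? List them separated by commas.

-9, -7, -2

Compute the characteristic polynomial p(μ) = det(μI - T).
Expanding the 3×3 determinant: p(μ) = μ^3 + 18μ^2 + 95μ + 126.
Rational-root test: μ = -2 gives p(-2) = 0.
Factor out (μ + 2): p(μ) = (μ + 2)·(μ^2 + 16μ + 63).
The quadratic factors as (μ + 9)·(μ + 7).
Eigenvalues: -9, -7, -2.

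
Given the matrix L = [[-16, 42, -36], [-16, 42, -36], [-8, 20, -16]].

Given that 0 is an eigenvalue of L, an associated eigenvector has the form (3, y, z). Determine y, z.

2, 1

We need (L)v = 0.
L = [[-16, 42, -36], [-16, 42, -36], [-8, 20, -16]].
Row 1: (-16)·3 + (42)·y + (-36)·z = 0
Row 2: (-16)·3 + (42)·y + (-36)·z = 0
Row 3: (-8)·3 + (20)·y + (-16)·z = 0
Solving gives y = 2, z = 1.
Check: L·(3, 2, 1) = (0, 0, 0) = 0·(3, 2, 1).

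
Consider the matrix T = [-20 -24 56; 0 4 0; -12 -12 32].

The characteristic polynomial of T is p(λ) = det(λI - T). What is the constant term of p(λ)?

p(λ) = λ^3 - 16λ^2 + 80λ - 128.
The constant term is -128.

-128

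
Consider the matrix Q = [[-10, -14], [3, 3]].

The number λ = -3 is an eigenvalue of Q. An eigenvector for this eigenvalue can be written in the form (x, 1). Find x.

-2

We need (Q + 3I)v = 0.
Q + 3I = [[-7, -14], [3, 6]].
Row 1: (-7)·x + (-14)·1 = 0
Row 2: (3)·x + (6)·1 = 0
Solving gives x = -2.
Check: Q·(-2, 1) = (6, -3) = -3·(-2, 1).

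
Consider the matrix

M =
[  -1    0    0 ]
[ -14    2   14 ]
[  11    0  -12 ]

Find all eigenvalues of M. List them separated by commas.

Compute the characteristic polynomial p(lambda) = det(lambda·I - M).
Cofactor expansion gives p(lambda) = lambda^3 + 11·lambda^2 - 14·lambda - 24.
Try lambda = -1: p(-1) = 0, so -1 is a root.
Dividing by (lambda + 1) leaves lambda^2 + 10·lambda - 24.
The quadratic factors as (lambda + 12)·(lambda - 2).
Eigenvalues: -12, -1, 2.

-12, -1, 2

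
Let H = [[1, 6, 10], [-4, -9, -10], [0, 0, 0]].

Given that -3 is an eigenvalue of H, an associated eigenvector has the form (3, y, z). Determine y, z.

We need (H + 3I)v = 0.
H + 3I = [[4, 6, 10], [-4, -6, -10], [0, 0, 3]].
Row 1: (4)·3 + (6)·y + (10)·z = 0
Row 2: (-4)·3 + (-6)·y + (-10)·z = 0
Row 3: (0)·3 + (0)·y + (3)·z = 0
Solving gives y = -2, z = 0.
Check: H·(3, -2, 0) = (-9, 6, 0) = -3·(3, -2, 0).

-2, 0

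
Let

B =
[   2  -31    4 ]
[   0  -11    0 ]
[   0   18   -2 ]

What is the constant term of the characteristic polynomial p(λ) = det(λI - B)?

p(0) = det(0·I − B) = det(−B) = (−1)^3·det(B).
det(B) = 44, so p(0) = -44.

-44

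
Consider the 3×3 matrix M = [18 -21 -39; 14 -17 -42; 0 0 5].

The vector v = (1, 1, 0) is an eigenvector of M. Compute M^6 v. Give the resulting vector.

First find the eigenvalue: Mv = (-3, -3, 0) = -3·(1, 1, 0), so λ = -3.
Then M^6 v = λ^6·v = (-3)^6·(1, 1, 0) = 729·(1, 1, 0) = (729, 729, 0).

(729, 729, 0)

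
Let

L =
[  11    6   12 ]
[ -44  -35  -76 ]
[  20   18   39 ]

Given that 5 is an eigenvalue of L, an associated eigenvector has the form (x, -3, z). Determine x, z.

We need (L - 5I)v = 0.
L - 5I = [[6, 6, 12], [-44, -40, -76], [20, 18, 34]].
Row 1: (6)·x + (6)·-3 + (12)·z = 0
Row 2: (-44)·x + (-40)·-3 + (-76)·z = 0
Row 3: (20)·x + (18)·-3 + (34)·z = 0
Solving gives x = 1, z = 1.
Check: L·(1, -3, 1) = (5, -15, 5) = 5·(1, -3, 1).

1, 1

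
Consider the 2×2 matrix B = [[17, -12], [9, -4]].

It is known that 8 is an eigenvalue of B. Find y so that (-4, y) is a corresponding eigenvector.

-3

We need (B - 8I)v = 0.
B - 8I = [[9, -12], [9, -12]].
Row 1: (9)·-4 + (-12)·y = 0
Row 2: (9)·-4 + (-12)·y = 0
Solving gives y = -3.
Check: B·(-4, -3) = (-32, -24) = 8·(-4, -3).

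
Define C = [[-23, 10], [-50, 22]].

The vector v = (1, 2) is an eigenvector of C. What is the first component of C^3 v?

First find the eigenvalue: Cv = (-3, -6) = -3·(1, 2), so λ = -3.
Then C^3 v = λ^3·v = (-3)^3·(1, 2) = -27·(1, 2) = (-27, -54).

-27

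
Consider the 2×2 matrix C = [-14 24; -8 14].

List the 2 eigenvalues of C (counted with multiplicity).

-2, 2

det(C - rI) = (-14 - r)(14 - r) - (24)·(-8) = r^2 - 4.
This factors as (r + 2)·(r - 2) = 0.
Eigenvalues: -2, 2.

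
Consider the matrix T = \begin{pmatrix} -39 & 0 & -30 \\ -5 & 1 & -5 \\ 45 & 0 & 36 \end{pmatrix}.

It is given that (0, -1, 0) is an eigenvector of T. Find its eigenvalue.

1

Compute Tv: T·(0, -1, 0) = (0, -1, 0).
Since Tv = λv, compare component 2: -1 = λ·-1, so λ = 1.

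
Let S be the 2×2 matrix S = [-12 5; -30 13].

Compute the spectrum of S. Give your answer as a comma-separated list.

-2, 3

det(S - sI) = (-12 - s)(13 - s) - (5)·(-30) = s^2 - s - 6.
This factors as (s + 2)·(s - 3) = 0.
Eigenvalues: -2, 3.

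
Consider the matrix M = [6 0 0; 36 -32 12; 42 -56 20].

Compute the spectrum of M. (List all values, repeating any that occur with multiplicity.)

-8, -4, 6

Set up det(λI - M) = 0.
Cofactor expansion gives p(λ) = λ^3 + 6λ^2 - 40λ - 192.
Since p(-4) = 0, λ = -4 is a root.
Factor out (λ + 4): p(λ) = (λ + 4)·(λ^2 + 2λ - 48).
The quadratic factors as (λ + 8)·(λ - 6).
Eigenvalues: -8, -4, 6.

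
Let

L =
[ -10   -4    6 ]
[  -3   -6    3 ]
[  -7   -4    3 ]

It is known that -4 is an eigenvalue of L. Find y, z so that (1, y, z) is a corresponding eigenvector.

We need (L + 4I)v = 0.
L + 4I = [[-6, -4, 6], [-3, -2, 3], [-7, -4, 7]].
Row 1: (-6)·1 + (-4)·y + (6)·z = 0
Row 2: (-3)·1 + (-2)·y + (3)·z = 0
Row 3: (-7)·1 + (-4)·y + (7)·z = 0
Solving gives y = 0, z = 1.
Check: L·(1, 0, 1) = (-4, 0, -4) = -4·(1, 0, 1).

0, 1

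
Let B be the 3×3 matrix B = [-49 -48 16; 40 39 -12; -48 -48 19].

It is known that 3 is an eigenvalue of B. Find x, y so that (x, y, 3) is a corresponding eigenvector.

0, 1

We need (B - 3I)v = 0.
B - 3I = [[-52, -48, 16], [40, 36, -12], [-48, -48, 16]].
Row 1: (-52)·x + (-48)·y + (16)·3 = 0
Row 2: (40)·x + (36)·y + (-12)·3 = 0
Row 3: (-48)·x + (-48)·y + (16)·3 = 0
Solving gives x = 0, y = 1.
Check: B·(0, 1, 3) = (0, 3, 9) = 3·(0, 1, 3).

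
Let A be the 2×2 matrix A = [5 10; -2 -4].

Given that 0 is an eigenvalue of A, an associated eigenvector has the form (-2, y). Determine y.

1

We need (A)v = 0.
A = [[5, 10], [-2, -4]].
Row 1: (5)·-2 + (10)·y = 0
Row 2: (-2)·-2 + (-4)·y = 0
Solving gives y = 1.
Check: A·(-2, 1) = (0, 0) = 0·(-2, 1).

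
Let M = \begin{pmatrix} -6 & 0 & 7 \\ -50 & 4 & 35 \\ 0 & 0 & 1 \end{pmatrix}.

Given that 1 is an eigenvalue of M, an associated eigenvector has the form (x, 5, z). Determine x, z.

1, 1

We need (M - 1I)v = 0.
M - 1I = [[-7, 0, 7], [-50, 3, 35], [0, 0, 0]].
Row 1: (-7)·x + (0)·5 + (7)·z = 0
Row 2: (-50)·x + (3)·5 + (35)·z = 0
Row 3: (0)·x + (0)·5 + (0)·z = 0
Solving gives x = 1, z = 1.
Check: M·(1, 5, 1) = (1, 5, 1) = 1·(1, 5, 1).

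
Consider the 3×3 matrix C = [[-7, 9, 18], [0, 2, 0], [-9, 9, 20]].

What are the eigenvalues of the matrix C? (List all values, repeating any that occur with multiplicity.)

Compute the characteristic polynomial p(λ) = det(λI - C).
Expanding along the first row, p(λ) = λ^3 - 15λ^2 + 48λ - 44.
Try λ = 2: p(2) = 0, so 2 is a root.
Dividing by (λ - 2) leaves λ^2 - 13λ + 22.
The quadratic factors as (λ - 2)·(λ - 11).
Eigenvalues: 2, 2, 11.

2, 2, 11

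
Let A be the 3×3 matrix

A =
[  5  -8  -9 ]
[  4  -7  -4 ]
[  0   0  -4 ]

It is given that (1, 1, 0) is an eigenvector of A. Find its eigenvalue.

Compute Av: A·(1, 1, 0) = (-3, -3, 0).
Since Av = λv, compare component 1: -3 = λ·1, so λ = -3.

-3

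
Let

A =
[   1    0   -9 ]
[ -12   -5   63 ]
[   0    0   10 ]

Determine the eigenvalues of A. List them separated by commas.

-5, 1, 10

The characteristic polynomial is p(t) = det(tI - A).
Cofactor expansion gives p(t) = t^3 - 6t^2 - 45t + 50.
Since p(1) = 0, t = 1 is a root.
Factor out (t - 1): p(t) = (t - 1)·(t^2 - 5t - 50).
The quadratic factors as (t + 5)·(t - 10).
Eigenvalues: -5, 1, 10.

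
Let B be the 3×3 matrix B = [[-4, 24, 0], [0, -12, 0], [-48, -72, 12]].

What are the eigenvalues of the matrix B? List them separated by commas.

The characteristic polynomial is p(s) = det(sI - B).
Expanding the 3×3 determinant: p(s) = s^3 + 4s^2 - 144s - 576.
Since p(-12) = 0, s = -12 is a root.
Factor out (s + 12): p(s) = (s + 12)·(s^2 - 8s - 48).
The quadratic factors as (s + 4)·(s - 12).
Eigenvalues: -12, -4, 12.

-12, -4, 12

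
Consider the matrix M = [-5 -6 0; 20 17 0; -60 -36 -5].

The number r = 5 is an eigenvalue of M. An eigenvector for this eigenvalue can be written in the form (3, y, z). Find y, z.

-5, 0

We need (M - 5I)v = 0.
M - 5I = [[-10, -6, 0], [20, 12, 0], [-60, -36, -10]].
Row 1: (-10)·3 + (-6)·y + (0)·z = 0
Row 2: (20)·3 + (12)·y + (0)·z = 0
Row 3: (-60)·3 + (-36)·y + (-10)·z = 0
Solving gives y = -5, z = 0.
Check: M·(3, -5, 0) = (15, -25, 0) = 5·(3, -5, 0).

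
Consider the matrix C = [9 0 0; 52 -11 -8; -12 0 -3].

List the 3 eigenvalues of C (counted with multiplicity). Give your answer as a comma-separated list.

Set up det(sI - C) = 0.
Cofactor expansion gives p(s) = s^3 + 5s^2 - 93s - 297.
Rational-root test: s = -3 gives p(-3) = 0.
Dividing by (s + 3) leaves s^2 + 2s - 99.
The quadratic factors as (s + 11)·(s - 9).
Eigenvalues: -11, -3, 9.

-11, -3, 9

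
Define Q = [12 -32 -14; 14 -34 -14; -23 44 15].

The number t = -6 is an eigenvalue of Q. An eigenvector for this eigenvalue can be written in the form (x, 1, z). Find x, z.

We need (Q + 6I)v = 0.
Q + 6I = [[18, -32, -14], [14, -28, -14], [-23, 44, 21]].
Row 1: (18)·x + (-32)·1 + (-14)·z = 0
Row 2: (14)·x + (-28)·1 + (-14)·z = 0
Row 3: (-23)·x + (44)·1 + (21)·z = 0
Solving gives x = 1, z = -1.
Check: Q·(1, 1, -1) = (-6, -6, 6) = -6·(1, 1, -1).

1, -1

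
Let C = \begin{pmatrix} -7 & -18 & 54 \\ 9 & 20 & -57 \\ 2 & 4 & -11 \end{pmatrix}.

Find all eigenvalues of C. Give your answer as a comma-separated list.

The characteristic polynomial is p(λ) = det(λI - C).
Expanding along the first row, p(λ) = λ^3 - 2λ^2 - λ + 2.
Try λ = 1: p(1) = 0, so 1 is a root.
Factor out (λ - 1): p(λ) = (λ - 1)·(λ^2 - λ - 2).
The quadratic factors as (λ + 1)·(λ - 2).
Eigenvalues: -1, 1, 2.

-1, 1, 2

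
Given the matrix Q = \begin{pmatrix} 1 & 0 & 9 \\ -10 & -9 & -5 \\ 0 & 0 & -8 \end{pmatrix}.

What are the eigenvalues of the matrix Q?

Set up det(lambda·I - Q) = 0.
Cofactor expansion gives p(lambda) = lambda^3 + 16·lambda^2 + 55·lambda - 72.
Since p(1) = 0, lambda = 1 is a root.
Factor out (lambda - 1): p(lambda) = (lambda - 1)·(lambda^2 + 17·lambda + 72).
The quadratic factors as (lambda + 9)·(lambda + 8).
Eigenvalues: -9, -8, 1.

-9, -8, 1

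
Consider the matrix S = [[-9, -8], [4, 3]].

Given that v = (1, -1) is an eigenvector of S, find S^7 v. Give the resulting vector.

(-1, 1)

First find the eigenvalue: Sv = (-1, 1) = -1·(1, -1), so λ = -1.
Then S^7 v = λ^7·v = (-1)^7·(1, -1) = -1·(1, -1) = (-1, 1).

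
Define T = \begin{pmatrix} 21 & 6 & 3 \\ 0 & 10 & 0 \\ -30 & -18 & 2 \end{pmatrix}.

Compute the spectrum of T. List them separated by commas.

Compute the characteristic polynomial p(λ) = det(λI - T).
Expanding along the first row, p(λ) = λ^3 - 33λ^2 + 362λ - 1320.
Try λ = 12: p(12) = 0, so 12 is a root.
Factor out (λ - 12): p(λ) = (λ - 12)·(λ^2 - 21λ + 110).
The quadratic factors as (λ - 10)·(λ - 11).
Eigenvalues: 10, 11, 12.

10, 11, 12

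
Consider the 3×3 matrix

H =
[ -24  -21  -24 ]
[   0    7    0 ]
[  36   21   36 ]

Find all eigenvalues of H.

0, 7, 12

The characteristic polynomial is p(lambda) = det(lambda·I - H).
Expanding the 3×3 determinant: p(lambda) = lambda^3 - 19·lambda^2 + 84·lambda.
Since p(0) = 0, lambda = 0 is a root.
Dividing by lambda leaves lambda^2 - 19·lambda + 84.
The quadratic factors as (lambda - 7)·(lambda - 12).
Eigenvalues: 0, 7, 12.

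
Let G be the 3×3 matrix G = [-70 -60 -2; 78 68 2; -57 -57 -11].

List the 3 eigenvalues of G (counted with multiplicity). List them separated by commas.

-11, -10, 8

The characteristic polynomial is p(λ) = det(λI - G).
Cofactor expansion gives p(λ) = λ^3 + 13λ^2 - 58λ - 880.
Rational-root test: λ = -10 gives p(-10) = 0.
Factor out (λ + 10): p(λ) = (λ + 10)·(λ^2 + 3λ - 88).
The quadratic factors as (λ + 11)·(λ - 8).
Eigenvalues: -11, -10, 8.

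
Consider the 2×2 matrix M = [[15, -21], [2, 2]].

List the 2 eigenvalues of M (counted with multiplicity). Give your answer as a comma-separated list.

8, 9

det(M - sI) = (15 - s)(2 - s) - (-21)·(2) = s^2 - 17s + 72.
This factors as (s - 8)·(s - 9) = 0.
Eigenvalues: 8, 9.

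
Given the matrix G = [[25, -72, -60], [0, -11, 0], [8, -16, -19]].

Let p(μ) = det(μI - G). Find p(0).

55

p(0) = det(0·I − G) = det(−G) = (−1)^3·det(G).
det(G) = -55, so p(0) = 55.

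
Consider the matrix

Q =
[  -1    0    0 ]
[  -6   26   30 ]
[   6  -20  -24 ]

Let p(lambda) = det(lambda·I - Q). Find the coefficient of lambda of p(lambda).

-26

p(lambda) = lambda^3 - lambda^2 - 26·lambda - 24.
The coefficient of lambda is -26.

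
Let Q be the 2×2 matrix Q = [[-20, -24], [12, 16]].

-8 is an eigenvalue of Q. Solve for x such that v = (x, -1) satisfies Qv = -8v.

2

We need (Q + 8I)v = 0.
Q + 8I = [[-12, -24], [12, 24]].
Row 1: (-12)·x + (-24)·-1 = 0
Row 2: (12)·x + (24)·-1 = 0
Solving gives x = 2.
Check: Q·(2, -1) = (-16, 8) = -8·(2, -1).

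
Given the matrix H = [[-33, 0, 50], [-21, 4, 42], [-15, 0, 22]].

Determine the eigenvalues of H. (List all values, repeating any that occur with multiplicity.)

-8, -3, 4

The characteristic polynomial is p(λ) = det(λI - H).
Expanding along the first row, p(λ) = λ^3 + 7λ^2 - 20λ - 96.
Rational-root test: λ = -3 gives p(-3) = 0.
Dividing by (λ + 3) leaves λ^2 + 4λ - 32.
The quadratic factors as (λ + 8)·(λ - 4).
Eigenvalues: -8, -3, 4.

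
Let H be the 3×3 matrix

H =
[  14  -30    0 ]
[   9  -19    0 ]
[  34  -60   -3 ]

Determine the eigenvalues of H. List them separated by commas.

Set up det(μI - H) = 0.
Expanding along the first row, p(μ) = μ^3 + 8μ^2 + 19μ + 12.
Rational-root test: μ = -1 gives p(-1) = 0.
Factor out (μ + 1): p(μ) = (μ + 1)·(μ^2 + 7μ + 12).
The quadratic factors as (μ + 4)·(μ + 3).
Eigenvalues: -4, -3, -1.

-4, -3, -1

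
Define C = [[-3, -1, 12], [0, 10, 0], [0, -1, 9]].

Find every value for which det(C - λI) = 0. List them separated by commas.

The characteristic polynomial is p(t) = det(tI - C).
Cofactor expansion gives p(t) = t^3 - 16t^2 + 33t + 270.
Try t = 9: p(9) = 0, so 9 is a root.
Factor out (t - 9): p(t) = (t - 9)·(t^2 - 7t - 30).
The quadratic factors as (t + 3)·(t - 10).
Eigenvalues: -3, 9, 10.

-3, 9, 10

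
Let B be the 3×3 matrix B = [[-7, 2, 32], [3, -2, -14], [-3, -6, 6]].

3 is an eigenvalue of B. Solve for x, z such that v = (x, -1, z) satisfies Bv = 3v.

3, 1

We need (B - 3I)v = 0.
B - 3I = [[-10, 2, 32], [3, -5, -14], [-3, -6, 3]].
Row 1: (-10)·x + (2)·-1 + (32)·z = 0
Row 2: (3)·x + (-5)·-1 + (-14)·z = 0
Row 3: (-3)·x + (-6)·-1 + (3)·z = 0
Solving gives x = 3, z = 1.
Check: B·(3, -1, 1) = (9, -3, 3) = 3·(3, -1, 1).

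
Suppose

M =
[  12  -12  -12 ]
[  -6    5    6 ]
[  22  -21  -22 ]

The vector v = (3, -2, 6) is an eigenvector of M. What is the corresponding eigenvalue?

Compute Mv: M·(3, -2, 6) = (-12, 8, -24).
Since Mv = λv, compare component 1: -12 = λ·3, so λ = -4.

-4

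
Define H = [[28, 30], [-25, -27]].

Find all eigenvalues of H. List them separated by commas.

det(H - lambda·I) = (28 - lambda)(-27 - lambda) - (30)·(-25) = lambda^2 - lambda - 6.
This factors as (lambda + 2)·(lambda - 3) = 0.
Eigenvalues: -2, 3.

-2, 3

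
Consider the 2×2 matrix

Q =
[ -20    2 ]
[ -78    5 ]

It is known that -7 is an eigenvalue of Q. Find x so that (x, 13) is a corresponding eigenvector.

We need (Q + 7I)v = 0.
Q + 7I = [[-13, 2], [-78, 12]].
Row 1: (-13)·x + (2)·13 = 0
Row 2: (-78)·x + (12)·13 = 0
Solving gives x = 2.
Check: Q·(2, 13) = (-14, -91) = -7·(2, 13).

2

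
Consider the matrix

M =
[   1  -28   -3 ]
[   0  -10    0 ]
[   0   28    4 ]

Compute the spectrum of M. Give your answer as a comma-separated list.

-10, 1, 4

The characteristic polynomial is p(s) = det(sI - M).
Cofactor expansion gives p(s) = s^3 + 5s^2 - 46s + 40.
Rational-root test: s = 1 gives p(1) = 0.
Factor out (s - 1): p(s) = (s - 1)·(s^2 + 6s - 40).
The quadratic factors as (s + 10)·(s - 4).
Eigenvalues: -10, 1, 4.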